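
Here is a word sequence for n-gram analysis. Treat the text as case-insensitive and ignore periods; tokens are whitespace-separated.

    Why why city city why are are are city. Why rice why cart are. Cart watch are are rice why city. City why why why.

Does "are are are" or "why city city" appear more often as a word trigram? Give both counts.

"why city city" (2 vs 1)

"are are are": 1 occurrence
"why city city": 2 occurrences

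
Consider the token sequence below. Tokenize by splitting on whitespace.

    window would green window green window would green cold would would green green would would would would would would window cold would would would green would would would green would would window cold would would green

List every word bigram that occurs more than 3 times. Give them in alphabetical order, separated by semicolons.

Bigram counts meeting the condition (more than 3 times):
  would green: 6
  would would: 12

would green; would would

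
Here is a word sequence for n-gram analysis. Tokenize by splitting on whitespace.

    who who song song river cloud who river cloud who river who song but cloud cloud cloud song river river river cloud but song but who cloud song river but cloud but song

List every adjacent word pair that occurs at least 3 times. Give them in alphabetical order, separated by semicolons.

Bigram counts meeting the condition (at least 3 times):
  river cloud: 3
  song river: 3

river cloud; song river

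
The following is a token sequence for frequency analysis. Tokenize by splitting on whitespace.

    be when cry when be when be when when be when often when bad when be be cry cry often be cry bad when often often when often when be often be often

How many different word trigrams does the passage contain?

33 tokens → 31 trigram windows in total.
Repeated trigrams (each contributes count−1 duplicates):
  when be when: 3
  when often when: 2
3 duplicate windows → 31 − 3 = 28 distinct.

28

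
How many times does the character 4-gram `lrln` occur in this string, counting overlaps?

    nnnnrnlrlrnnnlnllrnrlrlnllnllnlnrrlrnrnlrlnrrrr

2

Sliding a length-4 window over the 47 characters (44 positions):
  position 21–24: lrln
  position 40–43: lrln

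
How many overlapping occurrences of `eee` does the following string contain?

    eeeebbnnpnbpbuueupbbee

2

Sliding a length-3 window over the 22 characters (20 positions):
  position 1–3: eee
  position 2–4: eee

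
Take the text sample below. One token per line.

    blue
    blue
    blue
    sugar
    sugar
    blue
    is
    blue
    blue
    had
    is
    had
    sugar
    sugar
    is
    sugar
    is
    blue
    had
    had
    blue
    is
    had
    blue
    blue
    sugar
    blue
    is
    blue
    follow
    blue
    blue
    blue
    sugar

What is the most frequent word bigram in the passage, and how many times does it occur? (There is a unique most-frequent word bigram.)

"blue blue", 6 times

Bigram frequencies (highest first):
  blue blue: 6
  blue sugar: 3
  blue is: 3
  is blue: 3
  sugar sugar: 2
  sugar blue: 2
  … (10 more, each ≤ 2)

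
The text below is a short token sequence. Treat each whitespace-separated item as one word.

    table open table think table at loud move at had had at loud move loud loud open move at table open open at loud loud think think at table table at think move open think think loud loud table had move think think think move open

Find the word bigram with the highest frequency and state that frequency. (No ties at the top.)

Bigram frequencies (highest first):
  think think: 4
  at loud: 3
  loud loud: 3
  table open: 2
  table at: 2
  loud move: 2
  … (25 more, each ≤ 2)

"think think", 4 times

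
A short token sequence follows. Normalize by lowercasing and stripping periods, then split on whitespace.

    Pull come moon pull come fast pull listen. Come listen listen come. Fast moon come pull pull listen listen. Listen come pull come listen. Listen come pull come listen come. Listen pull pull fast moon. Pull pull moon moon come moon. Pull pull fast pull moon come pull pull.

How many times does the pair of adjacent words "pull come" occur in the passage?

4

Scanning the 48 overlapping bigram windows for "pull come":
  position 1–2: pull come
  position 4–5: pull come
  position 22–23: pull come
  position 27–28: pull come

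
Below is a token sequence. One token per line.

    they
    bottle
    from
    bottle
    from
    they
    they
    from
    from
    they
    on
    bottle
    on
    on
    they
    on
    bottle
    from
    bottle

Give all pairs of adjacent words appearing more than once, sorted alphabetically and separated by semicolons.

bottle from; from bottle; from they; on bottle; they on

Bigram counts meeting the condition (more than once):
  bottle from: 3
  from bottle: 2
  from they: 2
  on bottle: 2
  they on: 2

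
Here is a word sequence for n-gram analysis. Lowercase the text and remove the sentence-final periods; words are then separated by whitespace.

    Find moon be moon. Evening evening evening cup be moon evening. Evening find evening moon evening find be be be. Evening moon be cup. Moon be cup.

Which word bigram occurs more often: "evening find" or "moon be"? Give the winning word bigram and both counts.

"evening find": 2 occurrences
"moon be": 3 occurrences

"moon be" (3 vs 2)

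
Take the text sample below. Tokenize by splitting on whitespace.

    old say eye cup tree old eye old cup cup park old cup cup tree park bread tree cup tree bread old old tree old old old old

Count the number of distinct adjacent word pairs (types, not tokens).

19

28 tokens → 27 bigram windows in total.
Repeated bigrams (each contributes count−1 duplicates):
  old old: 4
  cup tree: 3
  cup cup: 2
  old cup: 2
  tree old: 2
8 duplicate windows → 27 − 8 = 19 distinct.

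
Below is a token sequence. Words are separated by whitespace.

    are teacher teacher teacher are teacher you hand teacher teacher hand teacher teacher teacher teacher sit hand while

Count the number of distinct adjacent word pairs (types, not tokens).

18 tokens → 17 bigram windows in total.
Repeated bigrams (each contributes count−1 duplicates):
  teacher teacher: 6
  are teacher: 2
  hand teacher: 2
7 duplicate windows → 17 − 7 = 10 distinct.

10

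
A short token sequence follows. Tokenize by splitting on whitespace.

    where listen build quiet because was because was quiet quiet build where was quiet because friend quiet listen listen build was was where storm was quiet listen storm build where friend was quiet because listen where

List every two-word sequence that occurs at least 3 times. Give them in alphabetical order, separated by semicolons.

quiet because; was quiet

Bigram counts meeting the condition (at least 3 times):
  quiet because: 3
  was quiet: 4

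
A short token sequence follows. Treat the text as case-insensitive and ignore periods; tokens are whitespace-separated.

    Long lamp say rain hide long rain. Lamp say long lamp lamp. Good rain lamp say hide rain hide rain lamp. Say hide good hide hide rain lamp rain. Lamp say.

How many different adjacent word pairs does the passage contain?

17

31 tokens → 30 bigram windows in total.
Repeated bigrams (each contributes count−1 duplicates):
  lamp say: 5
  rain lamp: 5
  hide rain: 3
  long lamp: 2
  rain hide: 2
  say hide: 2
13 duplicate windows → 30 − 13 = 17 distinct.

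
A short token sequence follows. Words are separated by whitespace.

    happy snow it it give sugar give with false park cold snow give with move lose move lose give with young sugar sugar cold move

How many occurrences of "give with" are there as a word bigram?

3

Scanning the 24 overlapping bigram windows for "give with":
  position 7–8: give with
  position 13–14: give with
  position 19–20: give with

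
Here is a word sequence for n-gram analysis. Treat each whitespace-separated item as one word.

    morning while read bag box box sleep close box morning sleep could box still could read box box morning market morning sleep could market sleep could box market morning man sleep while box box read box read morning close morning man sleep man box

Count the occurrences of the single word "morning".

7

Scanning the 44 tokens for "morning":
  position 1: morning
  position 10: morning
  position 19: morning
  position 21: morning
  position 29: morning
  position 38: morning
  position 40: morning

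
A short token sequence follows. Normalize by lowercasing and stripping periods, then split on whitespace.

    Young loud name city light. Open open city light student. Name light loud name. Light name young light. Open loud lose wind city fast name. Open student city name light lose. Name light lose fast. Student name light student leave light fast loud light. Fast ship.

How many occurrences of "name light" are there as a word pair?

Scanning the 45 overlapping bigram windows for "name light":
  position 11–12: name light
  position 14–15: name light
  position 29–30: name light
  position 32–33: name light
  position 37–38: name light

5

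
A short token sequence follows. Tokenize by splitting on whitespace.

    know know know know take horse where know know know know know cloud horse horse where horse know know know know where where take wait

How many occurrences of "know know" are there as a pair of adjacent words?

Scanning the 24 overlapping bigram windows for "know know":
  position 1–2: know know
  position 2–3: know know
  position 3–4: know know
  position 8–9: know know
  position 9–10: know know
  position 10–11: know know
  position 11–12: know know
  position 18–19: know know
  position 19–20: know know
  position 20–21: know know

10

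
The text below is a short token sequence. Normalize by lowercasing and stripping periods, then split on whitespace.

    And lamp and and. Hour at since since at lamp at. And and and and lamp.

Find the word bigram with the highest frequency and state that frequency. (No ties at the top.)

Bigram frequencies (highest first):
  and and: 4
  and lamp: 2
  lamp and: 1
  and hour: 1
  hour at: 1
  at since: 1
  … (5 more, each ≤ 1)

"and and", 4 times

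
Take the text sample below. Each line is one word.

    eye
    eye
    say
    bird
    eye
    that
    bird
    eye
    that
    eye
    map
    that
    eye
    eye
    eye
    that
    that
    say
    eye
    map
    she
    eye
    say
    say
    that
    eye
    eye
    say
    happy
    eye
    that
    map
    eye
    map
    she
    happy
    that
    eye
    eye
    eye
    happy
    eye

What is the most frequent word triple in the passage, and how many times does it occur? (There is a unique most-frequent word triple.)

Trigram frequencies (highest first):
  that eye eye: 3
  eye eye say: 2
  bird eye that: 2
  eye eye eye: 2
  eye map she: 2
  eye say bird: 1
  … (28 more, each ≤ 1)

"that eye eye", 3 times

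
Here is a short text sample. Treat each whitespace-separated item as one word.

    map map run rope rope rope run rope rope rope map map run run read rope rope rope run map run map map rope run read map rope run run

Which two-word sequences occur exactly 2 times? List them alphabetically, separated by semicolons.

map rope; run map; run read; run rope; run run

Bigram counts meeting the condition (exactly 2 times):
  map rope: 2
  run map: 2
  run read: 2
  run rope: 2
  run run: 2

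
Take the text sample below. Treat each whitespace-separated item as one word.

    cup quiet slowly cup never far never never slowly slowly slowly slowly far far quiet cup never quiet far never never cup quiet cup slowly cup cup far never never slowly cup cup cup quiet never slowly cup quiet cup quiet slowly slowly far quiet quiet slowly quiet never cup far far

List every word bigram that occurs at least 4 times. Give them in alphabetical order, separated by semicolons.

cup quiet; slowly cup; slowly slowly

Bigram counts meeting the condition (at least 4 times):
  cup quiet: 5
  slowly cup: 4
  slowly slowly: 4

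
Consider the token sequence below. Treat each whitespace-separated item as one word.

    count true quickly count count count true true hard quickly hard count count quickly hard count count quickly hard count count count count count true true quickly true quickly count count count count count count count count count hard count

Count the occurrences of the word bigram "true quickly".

3

Scanning the 39 overlapping bigram windows for "true quickly":
  position 2–3: true quickly
  position 26–27: true quickly
  position 28–29: true quickly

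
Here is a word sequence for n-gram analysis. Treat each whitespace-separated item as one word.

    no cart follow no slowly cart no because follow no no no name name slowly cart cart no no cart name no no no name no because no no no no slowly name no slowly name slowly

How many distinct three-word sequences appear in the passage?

30

37 tokens → 35 trigram windows in total.
Repeated trigrams (each contributes count−1 duplicates):
  no no no: 4
  no no name: 2
  no slowly name: 2
5 duplicate windows → 35 − 5 = 30 distinct.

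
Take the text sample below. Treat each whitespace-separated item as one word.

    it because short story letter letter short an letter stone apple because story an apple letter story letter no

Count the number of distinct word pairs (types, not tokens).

19 tokens → 18 bigram windows in total.
Repeated bigrams (each contributes count−1 duplicates):
  story letter: 2
1 duplicate windows → 18 − 1 = 17 distinct.

17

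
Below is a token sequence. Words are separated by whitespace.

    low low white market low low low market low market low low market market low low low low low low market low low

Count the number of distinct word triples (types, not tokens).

23 tokens → 21 trigram windows in total.
Repeated trigrams (each contributes count−1 duplicates):
  low low low: 5
  market low low: 4
  low low market: 3
  low market low: 3
11 duplicate windows → 21 − 11 = 10 distinct.

10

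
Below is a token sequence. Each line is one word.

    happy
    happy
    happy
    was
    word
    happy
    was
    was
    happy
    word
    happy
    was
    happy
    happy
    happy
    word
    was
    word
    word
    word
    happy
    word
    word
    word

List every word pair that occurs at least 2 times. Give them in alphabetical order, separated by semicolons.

happy happy; happy was; happy word; was happy; was word; word happy; word word

Bigram counts meeting the condition (at least 2 times):
  happy happy: 4
  happy was: 3
  happy word: 3
  was happy: 2
  was word: 2
  word happy: 3
  word word: 4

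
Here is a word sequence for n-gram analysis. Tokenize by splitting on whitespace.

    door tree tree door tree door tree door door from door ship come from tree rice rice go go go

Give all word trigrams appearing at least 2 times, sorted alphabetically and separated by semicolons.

Trigram counts meeting the condition (at least 2 times):
  door tree door: 2
  tree door tree: 2

door tree door; tree door tree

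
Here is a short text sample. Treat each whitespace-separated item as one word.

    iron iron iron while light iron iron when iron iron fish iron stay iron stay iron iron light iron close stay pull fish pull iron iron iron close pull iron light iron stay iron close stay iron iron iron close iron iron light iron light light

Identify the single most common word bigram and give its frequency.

"iron iron", 10 times

Bigram frequencies (highest first):
  iron iron: 10
  light iron: 4
  stay iron: 4
  iron light: 4
  iron close: 4
  iron stay: 3
  … (14 more, each ≤ 2)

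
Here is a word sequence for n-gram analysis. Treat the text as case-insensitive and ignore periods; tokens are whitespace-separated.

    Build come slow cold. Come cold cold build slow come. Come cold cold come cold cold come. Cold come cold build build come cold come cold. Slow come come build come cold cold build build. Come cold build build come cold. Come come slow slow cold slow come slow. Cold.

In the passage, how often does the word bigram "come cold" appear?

10

Scanning the 49 overlapping bigram windows for "come cold":
  position 5–6: come cold
  position 11–12: come cold
  position 14–15: come cold
  position 17–18: come cold
  position 19–20: come cold
  position 23–24: come cold
  position 25–26: come cold
  position 31–32: come cold
  position 36–37: come cold
  position 40–41: come cold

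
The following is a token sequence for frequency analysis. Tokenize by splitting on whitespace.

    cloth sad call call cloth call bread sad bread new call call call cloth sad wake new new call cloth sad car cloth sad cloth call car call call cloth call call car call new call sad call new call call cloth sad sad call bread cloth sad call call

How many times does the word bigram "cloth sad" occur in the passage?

6

Scanning the 49 overlapping bigram windows for "cloth sad":
  position 1–2: cloth sad
  position 14–15: cloth sad
  position 20–21: cloth sad
  position 23–24: cloth sad
  position 42–43: cloth sad
  position 47–48: cloth sad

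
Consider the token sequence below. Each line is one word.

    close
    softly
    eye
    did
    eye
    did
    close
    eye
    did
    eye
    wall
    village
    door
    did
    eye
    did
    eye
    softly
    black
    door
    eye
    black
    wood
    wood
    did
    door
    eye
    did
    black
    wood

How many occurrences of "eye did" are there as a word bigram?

Scanning the 29 overlapping bigram windows for "eye did":
  position 3–4: eye did
  position 5–6: eye did
  position 8–9: eye did
  position 15–16: eye did
  position 27–28: eye did

5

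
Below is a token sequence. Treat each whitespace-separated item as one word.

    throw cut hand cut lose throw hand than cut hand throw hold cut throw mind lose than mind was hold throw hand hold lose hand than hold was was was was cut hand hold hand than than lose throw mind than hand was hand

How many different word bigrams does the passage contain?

44 tokens → 43 bigram windows in total.
Repeated bigrams (each contributes count−1 duplicates):
  cut hand: 3
  hand than: 3
  was was: 3
  hand hold: 2
  lose throw: 2
  throw hand: 2
  throw mind: 2
10 duplicate windows → 43 − 10 = 33 distinct.

33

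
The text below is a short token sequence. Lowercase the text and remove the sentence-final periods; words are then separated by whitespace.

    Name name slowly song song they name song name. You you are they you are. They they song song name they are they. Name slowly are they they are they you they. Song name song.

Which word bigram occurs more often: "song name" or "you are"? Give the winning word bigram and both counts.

"song name" (3 vs 2)

"song name": 3 occurrences
"you are": 2 occurrences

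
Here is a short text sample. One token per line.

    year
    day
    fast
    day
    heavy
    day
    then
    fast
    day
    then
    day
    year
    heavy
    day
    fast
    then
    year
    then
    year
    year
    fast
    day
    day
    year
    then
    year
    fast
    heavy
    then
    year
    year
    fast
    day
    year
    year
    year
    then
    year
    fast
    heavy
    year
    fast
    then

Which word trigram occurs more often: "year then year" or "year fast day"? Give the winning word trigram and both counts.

"year then year": 3 occurrences
"year fast day": 2 occurrences

"year then year" (3 vs 2)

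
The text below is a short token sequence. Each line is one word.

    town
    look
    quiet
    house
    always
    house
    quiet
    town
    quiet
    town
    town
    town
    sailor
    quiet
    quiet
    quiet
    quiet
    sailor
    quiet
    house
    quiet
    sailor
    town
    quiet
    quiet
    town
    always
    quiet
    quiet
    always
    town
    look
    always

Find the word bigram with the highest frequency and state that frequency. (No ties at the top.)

"quiet quiet", 5 times

Bigram frequencies (highest first):
  quiet quiet: 5
  quiet town: 3
  town look: 2
  quiet house: 2
  house quiet: 2
  town quiet: 2
  … (13 more, each ≤ 2)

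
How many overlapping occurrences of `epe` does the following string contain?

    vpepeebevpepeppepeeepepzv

Sliding a length-3 window over the 25 characters (23 positions):
  position 3–5: epe
  position 11–13: epe
  position 16–18: epe
  position 20–22: epe

4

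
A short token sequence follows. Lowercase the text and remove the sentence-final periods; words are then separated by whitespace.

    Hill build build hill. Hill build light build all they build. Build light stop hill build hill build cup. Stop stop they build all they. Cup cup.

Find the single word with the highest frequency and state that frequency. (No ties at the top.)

Unigram frequencies (highest first):
  build: 9
  hill: 5
  they: 3
  stop: 3
  cup: 3
  light: 2
  … (1 more, each ≤ 2)

"build", 9 times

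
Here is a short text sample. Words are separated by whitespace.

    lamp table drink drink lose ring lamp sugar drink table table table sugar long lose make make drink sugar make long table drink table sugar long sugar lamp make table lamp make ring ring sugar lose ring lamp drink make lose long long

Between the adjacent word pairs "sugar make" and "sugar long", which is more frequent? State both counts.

"sugar make": 1 occurrence
"sugar long": 2 occurrences

"sugar long" (2 vs 1)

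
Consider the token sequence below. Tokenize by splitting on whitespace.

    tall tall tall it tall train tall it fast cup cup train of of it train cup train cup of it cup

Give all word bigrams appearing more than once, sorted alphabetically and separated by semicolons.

cup train; of it; tall it; tall tall; train cup

Bigram counts meeting the condition (more than once):
  cup train: 2
  of it: 2
  tall it: 2
  tall tall: 2
  train cup: 2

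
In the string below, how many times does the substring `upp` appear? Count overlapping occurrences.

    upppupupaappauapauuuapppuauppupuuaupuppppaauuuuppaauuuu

4

Sliding a length-3 window over the 55 characters (53 positions):
  position 1–3: upp
  position 27–29: upp
  position 37–39: upp
  position 47–49: upp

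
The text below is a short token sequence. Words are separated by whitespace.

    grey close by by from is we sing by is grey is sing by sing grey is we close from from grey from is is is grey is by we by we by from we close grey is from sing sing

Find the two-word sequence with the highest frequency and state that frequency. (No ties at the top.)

Bigram frequencies (highest first):
  grey is: 4
  by from: 2
  from is: 2
  is we: 2
  sing by: 2
  is grey: 2
  … (22 more, each ≤ 2)

"grey is", 4 times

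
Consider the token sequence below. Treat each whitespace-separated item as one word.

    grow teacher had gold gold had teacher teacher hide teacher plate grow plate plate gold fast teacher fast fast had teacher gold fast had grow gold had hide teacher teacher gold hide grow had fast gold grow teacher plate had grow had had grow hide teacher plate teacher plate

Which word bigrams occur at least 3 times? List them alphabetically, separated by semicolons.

Bigram counts meeting the condition (at least 3 times):
  had grow: 3
  hide teacher: 3
  teacher plate: 4

had grow; hide teacher; teacher plate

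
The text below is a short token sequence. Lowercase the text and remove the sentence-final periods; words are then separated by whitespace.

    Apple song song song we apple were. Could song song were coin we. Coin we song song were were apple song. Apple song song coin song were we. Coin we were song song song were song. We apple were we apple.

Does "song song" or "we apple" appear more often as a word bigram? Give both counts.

"song song": 7 occurrences
"we apple": 3 occurrences

"song song" (7 vs 3)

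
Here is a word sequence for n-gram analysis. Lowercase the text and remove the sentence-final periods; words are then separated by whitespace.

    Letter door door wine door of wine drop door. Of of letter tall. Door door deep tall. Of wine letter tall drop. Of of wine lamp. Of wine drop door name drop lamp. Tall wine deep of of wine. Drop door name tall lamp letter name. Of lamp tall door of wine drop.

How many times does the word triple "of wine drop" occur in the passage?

4

Scanning the 51 overlapping trigram windows for "of wine drop":
  position 6–8: of wine drop
  position 27–29: of wine drop
  position 38–40: of wine drop
  position 51–53: of wine drop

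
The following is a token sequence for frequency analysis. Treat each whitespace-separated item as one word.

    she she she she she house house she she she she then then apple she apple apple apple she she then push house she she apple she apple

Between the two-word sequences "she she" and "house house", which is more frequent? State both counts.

"she she": 9 occurrences
"house house": 1 occurrence

"she she" (9 vs 1)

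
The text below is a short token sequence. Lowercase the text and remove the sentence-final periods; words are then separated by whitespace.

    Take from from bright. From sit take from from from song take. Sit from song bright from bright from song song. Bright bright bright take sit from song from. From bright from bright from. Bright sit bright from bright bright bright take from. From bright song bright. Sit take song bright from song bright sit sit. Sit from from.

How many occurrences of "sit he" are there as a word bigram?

0

Scanning the 58 overlapping bigram windows for "sit he":
  (none found)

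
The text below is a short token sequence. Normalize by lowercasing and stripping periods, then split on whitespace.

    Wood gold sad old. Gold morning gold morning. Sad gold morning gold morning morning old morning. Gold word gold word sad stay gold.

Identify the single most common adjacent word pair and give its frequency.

Bigram frequencies (highest first):
  gold morning: 4
  morning gold: 3
  gold word: 2
  wood gold: 1
  gold sad: 1
  sad old: 1
  … (10 more, each ≤ 1)

"gold morning", 4 times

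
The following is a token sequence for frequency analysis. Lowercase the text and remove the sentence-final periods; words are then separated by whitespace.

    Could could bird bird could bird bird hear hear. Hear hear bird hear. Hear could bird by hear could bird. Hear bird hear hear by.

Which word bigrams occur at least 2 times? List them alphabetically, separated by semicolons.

Bigram counts meeting the condition (at least 2 times):
  bird bird: 2
  bird hear: 4
  could bird: 4
  hear bird: 2
  hear could: 2
  hear hear: 5

bird bird; bird hear; could bird; hear bird; hear could; hear hear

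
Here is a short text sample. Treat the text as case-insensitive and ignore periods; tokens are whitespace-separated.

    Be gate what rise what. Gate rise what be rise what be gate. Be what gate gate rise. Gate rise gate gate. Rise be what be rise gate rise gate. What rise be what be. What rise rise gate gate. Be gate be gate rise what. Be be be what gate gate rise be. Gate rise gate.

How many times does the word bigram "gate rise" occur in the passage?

8

Scanning the 56 overlapping bigram windows for "gate rise":
  position 6–7: gate rise
  position 17–18: gate rise
  position 19–20: gate rise
  position 22–23: gate rise
  position 28–29: gate rise
  position 44–45: gate rise
  position 52–53: gate rise
  position 55–56: gate rise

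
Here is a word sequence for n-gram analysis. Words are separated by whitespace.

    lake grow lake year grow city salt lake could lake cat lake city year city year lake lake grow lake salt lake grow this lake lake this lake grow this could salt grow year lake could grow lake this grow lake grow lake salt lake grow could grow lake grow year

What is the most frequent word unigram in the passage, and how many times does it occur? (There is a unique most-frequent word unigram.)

Unigram frequencies (highest first):
  lake: 18
  grow: 12
  year: 5
  salt: 4
  could: 4
  this: 4
  … (2 more, each ≤ 3)

"lake", 18 times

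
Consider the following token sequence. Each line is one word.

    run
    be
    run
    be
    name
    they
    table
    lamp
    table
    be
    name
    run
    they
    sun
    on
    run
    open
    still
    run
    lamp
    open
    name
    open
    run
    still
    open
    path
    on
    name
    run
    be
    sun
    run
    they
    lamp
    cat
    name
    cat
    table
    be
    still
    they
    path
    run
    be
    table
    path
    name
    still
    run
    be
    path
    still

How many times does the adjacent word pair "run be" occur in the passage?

Scanning the 52 overlapping bigram windows for "run be":
  position 1–2: run be
  position 3–4: run be
  position 30–31: run be
  position 44–45: run be
  position 50–51: run be

5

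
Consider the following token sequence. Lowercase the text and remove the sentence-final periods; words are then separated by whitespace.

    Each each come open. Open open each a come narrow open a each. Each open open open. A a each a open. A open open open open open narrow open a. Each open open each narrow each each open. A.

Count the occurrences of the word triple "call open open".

Scanning the 38 overlapping trigram windows for "call open open":
  (none found)

0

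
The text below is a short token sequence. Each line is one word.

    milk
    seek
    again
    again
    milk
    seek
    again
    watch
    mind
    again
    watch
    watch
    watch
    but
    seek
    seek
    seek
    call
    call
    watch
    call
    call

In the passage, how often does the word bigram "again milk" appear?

1

Scanning the 21 overlapping bigram windows for "again milk":
  position 4–5: again milk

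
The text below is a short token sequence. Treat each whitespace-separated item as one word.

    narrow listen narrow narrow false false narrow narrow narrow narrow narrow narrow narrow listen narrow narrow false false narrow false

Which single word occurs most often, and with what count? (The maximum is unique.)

Unigram frequencies (highest first):
  narrow: 13
  false: 5
  listen: 2

"narrow", 13 times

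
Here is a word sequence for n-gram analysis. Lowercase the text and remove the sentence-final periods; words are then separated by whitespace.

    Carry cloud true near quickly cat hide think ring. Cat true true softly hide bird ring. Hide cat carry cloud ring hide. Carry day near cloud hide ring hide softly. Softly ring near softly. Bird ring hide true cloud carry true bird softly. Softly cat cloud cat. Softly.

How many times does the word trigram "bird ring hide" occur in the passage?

2

Scanning the 46 overlapping trigram windows for "bird ring hide":
  position 15–17: bird ring hide
  position 35–37: bird ring hide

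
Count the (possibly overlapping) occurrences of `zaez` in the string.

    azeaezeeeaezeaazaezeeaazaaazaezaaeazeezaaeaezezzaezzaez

Sliding a length-4 window over the 55 characters (52 positions):
  position 16–19: zaez
  position 28–31: zaez
  position 48–51: zaez
  position 52–55: zaez

4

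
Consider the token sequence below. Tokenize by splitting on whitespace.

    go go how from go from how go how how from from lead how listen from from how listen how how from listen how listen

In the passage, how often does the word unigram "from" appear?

Scanning the 25 tokens for "from":
  position 4: from
  position 6: from
  position 11: from
  position 12: from
  position 16: from
  position 17: from
  position 22: from

7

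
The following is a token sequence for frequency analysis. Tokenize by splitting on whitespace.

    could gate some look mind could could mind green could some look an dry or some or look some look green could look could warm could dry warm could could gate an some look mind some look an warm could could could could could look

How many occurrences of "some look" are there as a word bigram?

Scanning the 44 overlapping bigram windows for "some look":
  position 3–4: some look
  position 11–12: some look
  position 19–20: some look
  position 33–34: some look
  position 36–37: some look

5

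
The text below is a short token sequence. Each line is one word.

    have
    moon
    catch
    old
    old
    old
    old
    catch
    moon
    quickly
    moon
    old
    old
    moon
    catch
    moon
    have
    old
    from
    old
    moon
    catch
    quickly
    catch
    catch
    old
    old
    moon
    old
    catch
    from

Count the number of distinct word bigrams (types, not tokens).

31 tokens → 30 bigram windows in total.
Repeated bigrams (each contributes count−1 duplicates):
  old old: 5
  moon catch: 3
  old moon: 3
  catch moon: 2
  catch old: 2
  moon old: 2
  old catch: 2
12 duplicate windows → 30 − 12 = 18 distinct.

18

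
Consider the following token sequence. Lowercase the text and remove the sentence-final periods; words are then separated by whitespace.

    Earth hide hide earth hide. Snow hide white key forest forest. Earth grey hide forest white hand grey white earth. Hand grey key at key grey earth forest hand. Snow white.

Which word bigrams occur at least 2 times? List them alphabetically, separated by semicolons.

earth hide; hand grey

Bigram counts meeting the condition (at least 2 times):
  earth hide: 2
  hand grey: 2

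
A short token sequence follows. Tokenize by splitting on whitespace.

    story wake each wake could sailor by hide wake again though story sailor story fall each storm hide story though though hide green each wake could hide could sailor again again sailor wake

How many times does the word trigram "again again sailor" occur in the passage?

1

Scanning the 31 overlapping trigram windows for "again again sailor":
  position 30–32: again again sailor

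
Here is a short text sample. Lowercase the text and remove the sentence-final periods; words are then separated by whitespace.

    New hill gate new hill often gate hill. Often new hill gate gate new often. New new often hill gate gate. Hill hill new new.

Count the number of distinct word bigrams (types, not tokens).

13

25 tokens → 24 bigram windows in total.
Repeated bigrams (each contributes count−1 duplicates):
  hill gate: 3
  new hill: 3
  gate gate: 2
  gate hill: 2
  gate new: 2
  hill often: 2
  new new: 2
  new often: 2
  … (1 more repeated)
11 duplicate windows → 24 − 11 = 13 distinct.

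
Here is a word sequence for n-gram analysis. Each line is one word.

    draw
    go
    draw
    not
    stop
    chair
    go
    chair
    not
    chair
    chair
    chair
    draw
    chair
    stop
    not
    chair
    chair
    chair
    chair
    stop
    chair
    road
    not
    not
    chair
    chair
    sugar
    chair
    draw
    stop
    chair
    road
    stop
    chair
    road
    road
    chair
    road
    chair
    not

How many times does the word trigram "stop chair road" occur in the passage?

Scanning the 39 overlapping trigram windows for "stop chair road":
  position 21–23: stop chair road
  position 31–33: stop chair road
  position 34–36: stop chair road

3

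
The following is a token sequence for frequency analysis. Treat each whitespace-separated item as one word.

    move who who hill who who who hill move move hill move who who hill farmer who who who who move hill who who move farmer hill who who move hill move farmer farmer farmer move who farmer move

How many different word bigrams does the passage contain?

15

39 tokens → 38 bigram windows in total.
Repeated bigrams (each contributes count−1 duplicates):
  who who: 9
  hill move: 3
  hill who: 3
  move hill: 3
  move who: 3
  who hill: 3
  who move: 3
  farmer farmer: 2
  … (2 more repeated)
23 duplicate windows → 38 − 23 = 15 distinct.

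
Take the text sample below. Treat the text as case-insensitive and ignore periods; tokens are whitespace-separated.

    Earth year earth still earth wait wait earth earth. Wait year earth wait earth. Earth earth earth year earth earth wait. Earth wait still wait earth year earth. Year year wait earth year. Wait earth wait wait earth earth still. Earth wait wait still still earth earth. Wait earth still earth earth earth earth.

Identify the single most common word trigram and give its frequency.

"earth earth earth", 4 times

Trigram frequencies (highest first):
  earth earth earth: 4
  earth year earth: 3
  earth still earth: 3
  earth wait wait: 3
  wait earth earth: 3
  earth earth wait: 3
  … (25 more, each ≤ 3)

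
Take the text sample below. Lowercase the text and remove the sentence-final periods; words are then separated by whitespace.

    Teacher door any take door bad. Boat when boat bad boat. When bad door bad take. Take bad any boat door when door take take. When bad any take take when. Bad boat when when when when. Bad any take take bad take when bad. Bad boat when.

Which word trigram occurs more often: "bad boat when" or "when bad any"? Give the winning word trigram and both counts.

"bad boat when" (4 vs 2)

"bad boat when": 4 occurrences
"when bad any": 2 occurrences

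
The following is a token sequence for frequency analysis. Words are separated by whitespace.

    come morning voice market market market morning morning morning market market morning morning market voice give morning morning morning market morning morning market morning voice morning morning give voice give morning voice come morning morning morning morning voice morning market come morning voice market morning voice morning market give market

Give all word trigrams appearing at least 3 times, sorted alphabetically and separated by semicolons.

market morning morning; morning morning market; morning morning morning; morning voice morning

Trigram counts meeting the condition (at least 3 times):
  market morning morning: 3
  morning morning market: 4
  morning morning morning: 4
  morning voice morning: 3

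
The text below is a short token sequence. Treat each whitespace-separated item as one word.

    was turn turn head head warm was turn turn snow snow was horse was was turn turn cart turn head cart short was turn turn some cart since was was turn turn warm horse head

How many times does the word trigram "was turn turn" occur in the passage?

Scanning the 33 overlapping trigram windows for "was turn turn":
  position 1–3: was turn turn
  position 7–9: was turn turn
  position 15–17: was turn turn
  position 23–25: was turn turn
  position 30–32: was turn turn

5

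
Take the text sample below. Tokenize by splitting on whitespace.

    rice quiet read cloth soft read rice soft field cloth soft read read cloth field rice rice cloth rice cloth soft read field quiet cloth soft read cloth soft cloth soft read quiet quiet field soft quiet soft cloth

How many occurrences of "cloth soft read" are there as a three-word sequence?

Scanning the 37 overlapping trigram windows for "cloth soft read":
  position 4–6: cloth soft read
  position 10–12: cloth soft read
  position 20–22: cloth soft read
  position 25–27: cloth soft read
  position 30–32: cloth soft read

5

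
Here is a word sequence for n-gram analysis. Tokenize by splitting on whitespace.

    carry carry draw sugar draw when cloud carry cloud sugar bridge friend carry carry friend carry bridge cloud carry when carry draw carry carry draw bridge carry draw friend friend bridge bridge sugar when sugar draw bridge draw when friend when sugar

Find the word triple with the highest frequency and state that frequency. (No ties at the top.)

"carry carry draw", 2 times

Trigram frequencies (highest first):
  carry carry draw: 2
  carry draw sugar: 1
  draw sugar draw: 1
  sugar draw when: 1
  draw when cloud: 1
  when cloud carry: 1
  … (33 more, each ≤ 1)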